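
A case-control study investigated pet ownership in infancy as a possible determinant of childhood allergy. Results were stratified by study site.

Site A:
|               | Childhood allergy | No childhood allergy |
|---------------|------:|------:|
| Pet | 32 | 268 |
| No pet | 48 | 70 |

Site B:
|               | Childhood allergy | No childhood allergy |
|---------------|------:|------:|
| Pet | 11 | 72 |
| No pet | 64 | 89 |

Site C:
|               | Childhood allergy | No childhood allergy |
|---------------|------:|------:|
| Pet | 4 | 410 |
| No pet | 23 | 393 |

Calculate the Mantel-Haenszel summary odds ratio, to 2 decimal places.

OR_MH = Σ(aᵢdᵢ/nᵢ) / Σ(bᵢcᵢ/nᵢ), where nᵢ is the stratum total.
Stratum 1 (Site A): n = 418; a·d/n = 32·70/418 = 5.3589; b·c/n = 268·48/418 = 30.7751
Stratum 2 (Site B): n = 236; a·d/n = 11·89/236 = 4.1483; b·c/n = 72·64/236 = 19.5254
Stratum 3 (Site C): n = 830; a·d/n = 4·393/830 = 1.8940; b·c/n = 410·23/830 = 11.3614
OR_MH = (5.3589 + 4.1483 + 1.8940) / (30.7751 + 19.5254 + 11.3614) = 11.4011 / 61.6620 = 0.18490

0.18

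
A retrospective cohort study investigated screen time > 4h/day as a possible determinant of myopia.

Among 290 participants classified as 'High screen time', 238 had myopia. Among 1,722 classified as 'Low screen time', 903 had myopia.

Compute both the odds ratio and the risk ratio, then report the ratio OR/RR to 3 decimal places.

From the description: a = 238, b = 52, c = 903, d = 819.
OR = (238·819)/(52·903) = 194922/46956 = 4.15116
Risk in exposed = 238/290 = 0.82069; risk in unexposed = 903/1722 = 0.52439; RR = 1.56504
OR/RR = 4.15116 / 1.56504 = 2.65244
The outcome is not rare, so the OR lies further from 1 than the RR.

2.652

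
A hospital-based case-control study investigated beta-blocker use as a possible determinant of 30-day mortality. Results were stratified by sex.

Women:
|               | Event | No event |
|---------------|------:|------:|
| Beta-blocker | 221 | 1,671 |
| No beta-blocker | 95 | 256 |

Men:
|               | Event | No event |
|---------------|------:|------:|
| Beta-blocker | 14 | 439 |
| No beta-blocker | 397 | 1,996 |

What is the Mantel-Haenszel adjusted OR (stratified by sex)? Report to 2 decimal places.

0.27

OR_MH = Σ(aᵢdᵢ/nᵢ) / Σ(bᵢcᵢ/nᵢ), where nᵢ is the stratum total.
Stratum 1 (Women): n = 2243; a·d/n = 221·256/2243 = 25.2234; b·c/n = 1671·95/2243 = 70.7735
Stratum 2 (Men): n = 2846; a·d/n = 14·1996/2846 = 9.8187; b·c/n = 439·397/2846 = 61.2379
OR_MH = (25.2234 + 9.8187) / (70.7735 + 61.2379) = 35.0421 / 132.0114 = 0.26545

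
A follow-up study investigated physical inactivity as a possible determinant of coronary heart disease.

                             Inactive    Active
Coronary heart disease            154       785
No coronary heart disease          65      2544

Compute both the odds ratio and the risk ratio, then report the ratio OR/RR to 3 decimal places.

2.575

Reading the table with exposure as columns: a = 154 (Inactive, case), b = 65 (Inactive, non-case), c = 785 (Active, case), d = 2544.
OR = (154·2544)/(65·785) = 391776/51025 = 7.67812
Risk in exposed = 154/219 = 0.70320; risk in unexposed = 785/3329 = 0.23581; RR = 2.98209
OR/RR = 7.67812 / 2.98209 = 2.57474
The outcome is not rare, so the OR lies further from 1 than the RR.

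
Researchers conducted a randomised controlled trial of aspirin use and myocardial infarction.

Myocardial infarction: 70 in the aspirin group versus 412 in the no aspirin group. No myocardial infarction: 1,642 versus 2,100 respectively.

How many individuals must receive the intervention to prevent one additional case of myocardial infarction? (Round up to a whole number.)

9

Risk in treated group = 70/1712 = 0.04089; risk in control = 412/2512 = 0.16401.
Absolute risk reduction = 0.16401 − 0.04089 = 0.12312
NNT = 1 / ARR = 1 / 0.12312 = 8.122 → round up → 9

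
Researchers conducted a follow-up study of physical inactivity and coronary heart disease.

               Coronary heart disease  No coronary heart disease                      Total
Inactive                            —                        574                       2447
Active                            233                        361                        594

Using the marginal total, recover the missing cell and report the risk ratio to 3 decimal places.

The missing cell is in the exposed row: 2447 − 574 = 1873.
So a = 1873, b = 574, c = 233, d = 361.
RR = [a/(a+b)] / [c/(c+d)] = (1873/2447) / (233/594) = 0.76543/0.39226 = 1.95135

1.951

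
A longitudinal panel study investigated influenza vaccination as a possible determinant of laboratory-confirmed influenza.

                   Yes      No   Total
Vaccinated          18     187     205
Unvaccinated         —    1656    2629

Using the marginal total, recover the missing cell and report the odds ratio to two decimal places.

The missing cell is in the unexposed row: 2629 − 1656 = 973.
So a = 18, b = 187, c = 973, d = 1656.
OR = (a·d)/(b·c) = (18 × 1656) / (187 × 973) = 29808 / 181951 = 0.16382

0.16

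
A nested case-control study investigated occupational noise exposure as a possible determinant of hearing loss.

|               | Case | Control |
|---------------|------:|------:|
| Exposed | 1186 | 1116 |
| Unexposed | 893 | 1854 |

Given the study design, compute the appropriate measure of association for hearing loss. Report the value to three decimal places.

2.206

Cells: a = 1186, b = 1116, c = 893, d = 1854.
This is a nested case-control study: participants were sampled on outcome status, so risks in the source population cannot be estimated directly — relative risk is not valid here. The odds ratio is the appropriate measure.
OR = (a·d)/(b·c) = (1186 × 1854) / (1116 × 893) = 2198844 / 996588 = 2.20637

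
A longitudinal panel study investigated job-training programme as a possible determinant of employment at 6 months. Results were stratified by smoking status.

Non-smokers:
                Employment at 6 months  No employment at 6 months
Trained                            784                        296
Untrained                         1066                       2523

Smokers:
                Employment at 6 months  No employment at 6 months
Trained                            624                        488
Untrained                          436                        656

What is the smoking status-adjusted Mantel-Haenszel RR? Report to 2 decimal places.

RR_MH = Σ(aᵢ·n₀ᵢ/nᵢ) / Σ(cᵢ·n₁ᵢ/nᵢ), with n₁ᵢ = aᵢ+bᵢ (exposed), n₀ᵢ = cᵢ+dᵢ (unexposed), nᵢ = n₁ᵢ+n₀ᵢ.
Stratum 1 (Non-smokers): n₁ = 1080, n₀ = 3589, n = 4669; a·n₀/n = 784·3589/4669 = 602.6507; c·n₁/n = 1066·1080/4669 = 246.5796
Stratum 2 (Smokers): n₁ = 1112, n₀ = 1092, n = 2204; a·n₀/n = 624·1092/2204 = 309.1688; c·n₁/n = 436·1112/2204 = 219.9782
RR_MH = (602.6507 + 309.1688) / (246.5796 + 219.9782) = 911.8195 / 466.5578 = 1.95435

1.95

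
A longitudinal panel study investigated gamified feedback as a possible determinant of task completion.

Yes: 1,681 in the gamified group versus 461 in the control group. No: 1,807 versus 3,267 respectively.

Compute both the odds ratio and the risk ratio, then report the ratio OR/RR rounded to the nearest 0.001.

From the description: a = 1681, b = 1807, c = 461, d = 3267.
OR = (1681·3267)/(1807·461) = 5491827/833027 = 6.59262
Risk in exposed = 1681/3488 = 0.48194; risk in unexposed = 461/3728 = 0.12366; RR = 3.89732
OR/RR = 6.59262 / 3.89732 = 1.69158
The outcome is not rare, so the OR lies further from 1 than the RR.

1.692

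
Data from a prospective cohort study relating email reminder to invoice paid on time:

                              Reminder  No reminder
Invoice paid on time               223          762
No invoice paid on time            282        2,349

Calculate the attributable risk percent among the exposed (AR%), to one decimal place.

44.5

Reading the table with exposure as columns: a = 223 (Reminder, case), b = 282 (Reminder, non-case), c = 762 (No reminder, case), d = 2349.
Risk in exposed = 223/505 = 0.44158; risk in unexposed = 762/3111 = 0.24494.
RR = 0.44158/0.24494 = 1.80285
AR% = (RR − 1)/RR × 100 = (1.80285 − 1)/1.80285 × 100 = 44.5321%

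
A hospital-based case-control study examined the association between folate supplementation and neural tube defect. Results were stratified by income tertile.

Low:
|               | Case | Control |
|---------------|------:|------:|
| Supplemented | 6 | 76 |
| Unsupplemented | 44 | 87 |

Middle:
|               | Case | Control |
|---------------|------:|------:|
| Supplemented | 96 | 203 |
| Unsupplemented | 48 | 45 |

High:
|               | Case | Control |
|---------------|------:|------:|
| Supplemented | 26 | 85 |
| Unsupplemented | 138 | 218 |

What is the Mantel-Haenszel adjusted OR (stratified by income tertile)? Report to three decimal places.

0.390

OR_MH = Σ(aᵢdᵢ/nᵢ) / Σ(bᵢcᵢ/nᵢ), where nᵢ is the stratum total.
Stratum 1 (Low): n = 213; a·d/n = 6·87/213 = 2.4507; b·c/n = 76·44/213 = 15.6995
Stratum 2 (Middle): n = 392; a·d/n = 96·45/392 = 11.0204; b·c/n = 203·48/392 = 24.8571
Stratum 3 (High): n = 467; a·d/n = 26·218/467 = 12.1370; b·c/n = 85·138/467 = 25.1178
OR_MH = (2.4507 + 11.0204 + 12.1370) / (15.6995 + 24.8571 + 25.1178) = 25.6082 / 65.6744 = 0.38993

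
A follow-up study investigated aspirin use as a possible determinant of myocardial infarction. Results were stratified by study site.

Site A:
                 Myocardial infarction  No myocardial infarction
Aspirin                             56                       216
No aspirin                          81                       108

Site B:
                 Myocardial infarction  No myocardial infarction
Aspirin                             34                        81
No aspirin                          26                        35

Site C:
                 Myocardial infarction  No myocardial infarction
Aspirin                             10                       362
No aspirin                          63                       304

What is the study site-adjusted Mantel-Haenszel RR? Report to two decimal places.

RR_MH = Σ(aᵢ·n₀ᵢ/nᵢ) / Σ(cᵢ·n₁ᵢ/nᵢ), with n₁ᵢ = aᵢ+bᵢ (exposed), n₀ᵢ = cᵢ+dᵢ (unexposed), nᵢ = n₁ᵢ+n₀ᵢ.
Stratum 1 (Site A): n₁ = 272, n₀ = 189, n = 461; a·n₀/n = 56·189/461 = 22.9588; c·n₁/n = 81·272/461 = 47.7918
Stratum 2 (Site B): n₁ = 115, n₀ = 61, n = 176; a·n₀/n = 34·61/176 = 11.7841; c·n₁/n = 26·115/176 = 16.9886
Stratum 3 (Site C): n₁ = 372, n₀ = 367, n = 739; a·n₀/n = 10·367/739 = 4.9662; c·n₁/n = 63·372/739 = 31.7131
RR_MH = (22.9588 + 11.7841 + 4.9662) / (47.7918 + 16.9886 + 31.7131) = 39.7090 / 96.4935 = 0.41152

0.41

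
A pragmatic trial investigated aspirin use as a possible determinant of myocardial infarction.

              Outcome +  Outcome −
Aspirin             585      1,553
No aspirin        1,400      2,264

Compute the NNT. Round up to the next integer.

10

Risk in treated group = 585/2138 = 0.27362; risk in control = 1400/3664 = 0.38210.
Absolute risk reduction = 0.38210 − 0.27362 = 0.10848
NNT = 1 / ARR = 1 / 0.10848 = 9.219 → round up → 10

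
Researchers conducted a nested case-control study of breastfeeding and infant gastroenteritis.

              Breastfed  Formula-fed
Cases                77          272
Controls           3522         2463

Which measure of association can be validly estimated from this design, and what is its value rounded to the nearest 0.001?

Reading the table with exposure as columns: a = 77 (Breastfed, case), b = 3522 (Breastfed, non-case), c = 272 (Formula-fed, case), d = 2463.
This is a nested case-control study: participants were sampled on outcome status, so risks in the source population cannot be estimated directly — relative risk is not valid here. The odds ratio is the appropriate measure.
OR = (a·d)/(b·c) = (77 × 2463) / (3522 × 272) = 189651 / 957984 = 0.19797

0.198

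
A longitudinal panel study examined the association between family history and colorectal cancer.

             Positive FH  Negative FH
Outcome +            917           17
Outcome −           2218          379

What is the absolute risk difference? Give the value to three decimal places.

Reading the table with exposure as columns: a = 917 (Positive FH, case), b = 2218 (Positive FH, non-case), c = 17 (Negative FH, case), d = 379.
Risk in exposed = 917/3135 = 0.292504; risk in unexposed = 17/396 = 0.042929.
Risk difference = 0.292504 − 0.042929 = 0.249575

0.250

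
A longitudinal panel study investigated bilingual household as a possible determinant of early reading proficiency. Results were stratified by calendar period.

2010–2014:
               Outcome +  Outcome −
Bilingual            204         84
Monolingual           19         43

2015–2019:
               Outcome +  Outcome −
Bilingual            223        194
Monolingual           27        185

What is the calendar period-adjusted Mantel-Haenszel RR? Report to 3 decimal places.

3.319

RR_MH = Σ(aᵢ·n₀ᵢ/nᵢ) / Σ(cᵢ·n₁ᵢ/nᵢ), with n₁ᵢ = aᵢ+bᵢ (exposed), n₀ᵢ = cᵢ+dᵢ (unexposed), nᵢ = n₁ᵢ+n₀ᵢ.
Stratum 1 (2010–2014): n₁ = 288, n₀ = 62, n = 350; a·n₀/n = 204·62/350 = 36.1371; c·n₁/n = 19·288/350 = 15.6343
Stratum 2 (2015–2019): n₁ = 417, n₀ = 212, n = 629; a·n₀/n = 223·212/629 = 75.1606; c·n₁/n = 27·417/629 = 17.8998
RR_MH = (36.1371 + 75.1606) / (15.6343 + 17.8998) = 111.2977 / 33.5341 = 3.31894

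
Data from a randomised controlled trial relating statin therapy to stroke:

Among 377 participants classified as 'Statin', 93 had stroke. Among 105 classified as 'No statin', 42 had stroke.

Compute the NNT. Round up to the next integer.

7

Risk in treated group = 93/377 = 0.24668; risk in control = 42/105 = 0.40000.
Absolute risk reduction = 0.40000 − 0.24668 = 0.15332
NNT = 1 / ARR = 1 / 0.15332 = 6.522 → round up → 7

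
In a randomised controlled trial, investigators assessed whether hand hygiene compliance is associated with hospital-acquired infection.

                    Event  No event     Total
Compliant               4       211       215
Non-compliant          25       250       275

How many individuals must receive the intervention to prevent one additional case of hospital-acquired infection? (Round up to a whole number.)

Risk in treated group = 4/215 = 0.01860; risk in control = 25/275 = 0.09091.
Absolute risk reduction = 0.09091 − 0.01860 = 0.07230
NNT = 1 / ARR = 1 / 0.07230 = 13.830 → round up → 14

14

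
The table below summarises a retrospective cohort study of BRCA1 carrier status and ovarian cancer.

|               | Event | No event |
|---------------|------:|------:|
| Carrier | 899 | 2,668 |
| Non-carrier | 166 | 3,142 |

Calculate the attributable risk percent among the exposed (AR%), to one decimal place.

80.1

Cells: a = 899, b = 2668, c = 166, d = 3142.
Risk in exposed = 899/3567 = 0.25203; risk in unexposed = 166/3308 = 0.05018.
RR = 0.25203/0.05018 = 5.02243
AR% = (RR − 1)/RR × 100 = (5.02243 − 1)/5.02243 × 100 = 80.0893%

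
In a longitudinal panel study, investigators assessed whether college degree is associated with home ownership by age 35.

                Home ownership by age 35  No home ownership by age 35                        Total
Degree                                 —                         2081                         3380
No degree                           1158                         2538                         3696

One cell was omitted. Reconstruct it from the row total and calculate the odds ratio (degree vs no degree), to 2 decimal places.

The missing cell is in the exposed row: 3380 − 2081 = 1299.
So a = 1299, b = 2081, c = 1158, d = 2538.
OR = (a·d)/(b·c) = (1299 × 2538) / (2081 × 1158) = 3296862 / 2409798 = 1.36811

1.37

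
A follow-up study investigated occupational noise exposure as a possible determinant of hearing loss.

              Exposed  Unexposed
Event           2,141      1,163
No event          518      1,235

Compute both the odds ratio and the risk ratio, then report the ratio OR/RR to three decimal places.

Reading the table with exposure as columns: a = 2141 (Exposed, case), b = 518 (Exposed, non-case), c = 1163 (Unexposed, case), d = 1235.
OR = (2141·1235)/(518·1163) = 2644135/602434 = 4.38909
Risk in exposed = 2141/2659 = 0.80519; risk in unexposed = 1163/2398 = 0.48499; RR = 1.66023
OR/RR = 4.38909 / 1.66023 = 2.64366
The outcome is not rare, so the OR lies further from 1 than the RR.

2.644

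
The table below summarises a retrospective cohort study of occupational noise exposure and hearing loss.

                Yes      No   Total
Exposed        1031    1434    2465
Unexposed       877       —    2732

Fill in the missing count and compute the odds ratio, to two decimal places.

The missing cell is in the unexposed row: 2732 − 877 = 1855.
So a = 1031, b = 1434, c = 877, d = 1855.
OR = (a·d)/(b·c) = (1031 × 1855) / (1434 × 877) = 1912505 / 1257618 = 1.52074

1.52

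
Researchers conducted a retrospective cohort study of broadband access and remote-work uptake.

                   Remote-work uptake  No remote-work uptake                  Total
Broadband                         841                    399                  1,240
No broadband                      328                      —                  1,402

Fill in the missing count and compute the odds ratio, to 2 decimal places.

6.90

The missing cell is in the unexposed row: 1402 − 328 = 1074.
So a = 841, b = 399, c = 328, d = 1074.
OR = (a·d)/(b·c) = (841 × 1074) / (399 × 328) = 903234 / 130872 = 6.90166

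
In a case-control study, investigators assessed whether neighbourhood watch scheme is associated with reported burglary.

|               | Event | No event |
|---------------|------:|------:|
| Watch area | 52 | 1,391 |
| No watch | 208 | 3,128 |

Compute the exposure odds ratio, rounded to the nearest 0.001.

Cells: a = 52, b = 1391, c = 208, d = 3128.
OR = (a·d)/(b·c) = (52 × 3128) / (1391 × 208) = 162656 / 289328 = 0.56219
Exposure is associated with lower odds of reported burglary (OR = 0.56 < 1).

0.562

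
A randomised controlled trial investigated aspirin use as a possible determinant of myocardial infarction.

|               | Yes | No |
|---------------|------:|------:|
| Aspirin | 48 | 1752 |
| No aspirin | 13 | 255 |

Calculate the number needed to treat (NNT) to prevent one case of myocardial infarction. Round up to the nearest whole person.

Risk in treated group = 48/1800 = 0.02667; risk in control = 13/268 = 0.04851.
Absolute risk reduction = 0.04851 − 0.02667 = 0.02184
NNT = 1 / ARR = 1 / 0.02184 = 45.786 → round up → 46

46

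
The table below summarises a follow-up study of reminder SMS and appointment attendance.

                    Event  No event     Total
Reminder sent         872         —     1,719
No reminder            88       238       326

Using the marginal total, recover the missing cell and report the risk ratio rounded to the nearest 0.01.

The missing cell is in the exposed row: 1719 − 872 = 847.
So a = 872, b = 847, c = 88, d = 238.
RR = [a/(a+b)] / [c/(c+d)] = (872/1719) / (88/326) = 0.50727/0.26994 = 1.87921

1.88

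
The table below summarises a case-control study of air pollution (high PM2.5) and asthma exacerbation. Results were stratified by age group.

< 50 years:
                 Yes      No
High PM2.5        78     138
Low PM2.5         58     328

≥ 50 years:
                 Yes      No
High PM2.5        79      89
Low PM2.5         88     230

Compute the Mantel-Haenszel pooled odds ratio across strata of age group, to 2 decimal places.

2.72

OR_MH = Σ(aᵢdᵢ/nᵢ) / Σ(bᵢcᵢ/nᵢ), where nᵢ is the stratum total.
Stratum 1 (< 50 years): n = 602; a·d/n = 78·328/602 = 42.4983; b·c/n = 138·58/602 = 13.2957
Stratum 2 (≥ 50 years): n = 486; a·d/n = 79·230/486 = 37.3868; b·c/n = 89·88/486 = 16.1152
OR_MH = (42.4983 + 37.3868) / (13.2957 + 16.1152) = 79.8852 / 29.4109 = 2.71617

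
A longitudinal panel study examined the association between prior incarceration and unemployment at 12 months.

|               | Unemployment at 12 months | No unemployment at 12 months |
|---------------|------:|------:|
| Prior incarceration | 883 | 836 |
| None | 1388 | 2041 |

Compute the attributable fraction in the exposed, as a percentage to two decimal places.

Cells: a = 883, b = 836, c = 1388, d = 2041.
Risk in exposed = 883/1719 = 0.51367; risk in unexposed = 1388/3429 = 0.40478.
RR = 0.51367/0.40478 = 1.26900
AR% = (RR − 1)/RR × 100 = (1.26900 − 1)/1.26900 × 100 = 21.1980%

21.20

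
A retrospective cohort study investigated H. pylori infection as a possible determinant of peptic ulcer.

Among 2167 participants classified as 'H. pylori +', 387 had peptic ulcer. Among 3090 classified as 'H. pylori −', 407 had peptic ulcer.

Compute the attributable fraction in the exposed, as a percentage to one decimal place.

26.2

From the description: a = 387, b = 1780, c = 407, d = 2683.
Risk in exposed = 387/2167 = 0.17859; risk in unexposed = 407/3090 = 0.13172.
RR = 0.17859/0.13172 = 1.35586
AR% = (RR − 1)/RR × 100 = (1.35586 − 1)/1.35586 × 100 = 26.2463%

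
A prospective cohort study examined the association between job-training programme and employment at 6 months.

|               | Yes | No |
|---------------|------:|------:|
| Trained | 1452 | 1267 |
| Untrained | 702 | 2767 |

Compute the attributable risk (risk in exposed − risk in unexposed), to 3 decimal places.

Cells: a = 1452, b = 1267, c = 702, d = 2767.
Risk in exposed = 1452/2719 = 0.534020; risk in unexposed = 702/3469 = 0.202364.
Risk difference = 0.534020 − 0.202364 = 0.331656

0.332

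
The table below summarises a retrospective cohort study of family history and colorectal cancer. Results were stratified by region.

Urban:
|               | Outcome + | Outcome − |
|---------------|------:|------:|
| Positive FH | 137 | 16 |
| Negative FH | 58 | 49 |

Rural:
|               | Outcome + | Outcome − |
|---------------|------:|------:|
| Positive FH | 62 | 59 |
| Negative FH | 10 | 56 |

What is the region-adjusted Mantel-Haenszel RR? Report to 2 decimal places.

RR_MH = Σ(aᵢ·n₀ᵢ/nᵢ) / Σ(cᵢ·n₁ᵢ/nᵢ), with n₁ᵢ = aᵢ+bᵢ (exposed), n₀ᵢ = cᵢ+dᵢ (unexposed), nᵢ = n₁ᵢ+n₀ᵢ.
Stratum 1 (Urban): n₁ = 153, n₀ = 107, n = 260; a·n₀/n = 137·107/260 = 56.3808; c·n₁/n = 58·153/260 = 34.1308
Stratum 2 (Rural): n₁ = 121, n₀ = 66, n = 187; a·n₀/n = 62·66/187 = 21.8824; c·n₁/n = 10·121/187 = 6.4706
RR_MH = (56.3808 + 21.8824) / (34.1308 + 6.4706) = 78.2631 / 40.6014 = 1.92760

1.93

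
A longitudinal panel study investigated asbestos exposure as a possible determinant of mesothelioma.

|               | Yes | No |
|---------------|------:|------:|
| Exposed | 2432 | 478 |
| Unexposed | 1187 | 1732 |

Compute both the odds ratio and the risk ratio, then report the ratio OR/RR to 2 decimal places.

Cells: a = 2432, b = 478, c = 1187, d = 1732.
OR = (2432·1732)/(478·1187) = 4212224/567386 = 7.42391
Risk in exposed = 2432/2910 = 0.83574; risk in unexposed = 1187/2919 = 0.40665; RR = 2.05520
OR/RR = 7.42391 / 2.05520 = 3.61226
The outcome is not rare, so the OR lies further from 1 than the RR.

3.61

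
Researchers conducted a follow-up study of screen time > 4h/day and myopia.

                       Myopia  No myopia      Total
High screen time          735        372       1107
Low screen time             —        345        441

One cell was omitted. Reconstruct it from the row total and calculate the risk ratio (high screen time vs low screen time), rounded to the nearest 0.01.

The missing cell is in the unexposed row: 441 − 345 = 96.
So a = 735, b = 372, c = 96, d = 345.
RR = [a/(a+b)] / [c/(c+d)] = (735/1107) / (96/441) = 0.66396/0.21769 = 3.05005

3.05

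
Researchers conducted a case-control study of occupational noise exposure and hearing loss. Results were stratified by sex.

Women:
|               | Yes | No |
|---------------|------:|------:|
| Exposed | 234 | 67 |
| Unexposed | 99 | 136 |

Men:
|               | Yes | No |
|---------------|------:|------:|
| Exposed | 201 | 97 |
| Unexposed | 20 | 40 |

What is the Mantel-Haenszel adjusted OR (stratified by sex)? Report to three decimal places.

4.599

OR_MH = Σ(aᵢdᵢ/nᵢ) / Σ(bᵢcᵢ/nᵢ), where nᵢ is the stratum total.
Stratum 1 (Women): n = 536; a·d/n = 234·136/536 = 59.3731; b·c/n = 67·99/536 = 12.3750
Stratum 2 (Men): n = 358; a·d/n = 201·40/358 = 22.4581; b·c/n = 97·20/358 = 5.4190
OR_MH = (59.3731 + 22.4581) / (12.3750 + 5.4190) = 81.8312 / 17.7940 = 4.59881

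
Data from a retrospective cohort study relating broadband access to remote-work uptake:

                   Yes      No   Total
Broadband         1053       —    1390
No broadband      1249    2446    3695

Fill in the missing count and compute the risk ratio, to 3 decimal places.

The missing cell is in the exposed row: 1390 − 1053 = 337.
So a = 1053, b = 337, c = 1249, d = 2446.
RR = [a/(a+b)] / [c/(c+d)] = (1053/1390) / (1249/3695) = 0.75755/0.33802 = 2.24112

2.241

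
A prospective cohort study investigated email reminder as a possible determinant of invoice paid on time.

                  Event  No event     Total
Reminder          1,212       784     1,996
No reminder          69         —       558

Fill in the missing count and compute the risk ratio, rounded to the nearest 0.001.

The missing cell is in the unexposed row: 558 − 69 = 489.
So a = 1212, b = 784, c = 69, d = 489.
RR = [a/(a+b)] / [c/(c+d)] = (1212/1996) / (69/558) = 0.60721/0.12366 = 4.91052

4.911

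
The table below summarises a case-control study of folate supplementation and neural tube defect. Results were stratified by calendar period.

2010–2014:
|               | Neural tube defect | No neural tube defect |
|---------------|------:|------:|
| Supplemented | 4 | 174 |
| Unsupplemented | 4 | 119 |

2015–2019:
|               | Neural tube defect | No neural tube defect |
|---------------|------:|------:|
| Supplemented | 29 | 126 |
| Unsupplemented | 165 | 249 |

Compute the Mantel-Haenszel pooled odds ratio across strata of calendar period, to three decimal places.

0.367

OR_MH = Σ(aᵢdᵢ/nᵢ) / Σ(bᵢcᵢ/nᵢ), where nᵢ is the stratum total.
Stratum 1 (2010–2014): n = 301; a·d/n = 4·119/301 = 1.5814; b·c/n = 174·4/301 = 2.3123
Stratum 2 (2015–2019): n = 569; a·d/n = 29·249/569 = 12.6907; b·c/n = 126·165/569 = 36.5378
OR_MH = (1.5814 + 12.6907) / (2.3123 + 36.5378) = 14.2721 / 38.8501 = 0.36736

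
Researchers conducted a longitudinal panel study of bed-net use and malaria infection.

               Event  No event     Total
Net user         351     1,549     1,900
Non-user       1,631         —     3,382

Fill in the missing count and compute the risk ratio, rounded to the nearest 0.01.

The missing cell is in the unexposed row: 3382 − 1631 = 1751.
So a = 351, b = 1549, c = 1631, d = 1751.
RR = [a/(a+b)] / [c/(c+d)] = (351/1900) / (1631/3382) = 0.18474/0.48226 = 0.38307

0.38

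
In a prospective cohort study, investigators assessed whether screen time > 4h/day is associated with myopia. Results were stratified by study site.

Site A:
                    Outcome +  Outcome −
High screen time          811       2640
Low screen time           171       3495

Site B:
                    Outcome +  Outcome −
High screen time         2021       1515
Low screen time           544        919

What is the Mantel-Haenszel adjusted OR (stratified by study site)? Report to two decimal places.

3.37

OR_MH = Σ(aᵢdᵢ/nᵢ) / Σ(bᵢcᵢ/nᵢ), where nᵢ is the stratum total.
Stratum 1 (Site A): n = 7117; a·d/n = 811·3495/7117 = 398.2640; b·c/n = 2640·171/7117 = 63.4312
Stratum 2 (Site B): n = 4999; a·d/n = 2021·919/4999 = 371.5341; b·c/n = 1515·544/4999 = 164.8650
OR_MH = (398.2640 + 371.5341) / (63.4312 + 164.8650) = 769.7981 / 228.2962 = 3.37193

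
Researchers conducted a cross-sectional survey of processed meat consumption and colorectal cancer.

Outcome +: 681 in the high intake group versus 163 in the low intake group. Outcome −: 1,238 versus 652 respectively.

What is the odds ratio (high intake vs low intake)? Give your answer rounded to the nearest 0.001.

From the description: a = 681, b = 1238, c = 163, d = 652.
OR = (a·d)/(b·c) = (681 × 652) / (1238 × 163) = 444012 / 201794 = 2.20032
The odds of colorectal cancer are about 2.20 times as high in the high intake group.

2.200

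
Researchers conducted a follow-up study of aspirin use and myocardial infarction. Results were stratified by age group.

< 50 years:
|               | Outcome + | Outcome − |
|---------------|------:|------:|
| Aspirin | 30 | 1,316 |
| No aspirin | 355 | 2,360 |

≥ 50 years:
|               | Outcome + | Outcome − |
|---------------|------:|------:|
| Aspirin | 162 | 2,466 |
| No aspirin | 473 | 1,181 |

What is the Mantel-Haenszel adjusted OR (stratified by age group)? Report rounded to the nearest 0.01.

OR_MH = Σ(aᵢdᵢ/nᵢ) / Σ(bᵢcᵢ/nᵢ), where nᵢ is the stratum total.
Stratum 1 (< 50 years): n = 4061; a·d/n = 30·2360/4061 = 17.4341; b·c/n = 1316·355/4061 = 115.0406
Stratum 2 (≥ 50 years): n = 4282; a·d/n = 162·1181/4282 = 44.6805; b·c/n = 2466·473/4282 = 272.4003
OR_MH = (17.4341 + 44.6805) / (115.0406 + 272.4003) = 62.1147 / 387.4409 = 0.16032

0.16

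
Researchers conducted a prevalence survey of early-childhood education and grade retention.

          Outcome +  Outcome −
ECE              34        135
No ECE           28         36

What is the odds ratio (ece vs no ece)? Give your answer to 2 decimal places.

Cells: a = 34, b = 135, c = 28, d = 36.
OR = (a·d)/(b·c) = (34 × 36) / (135 × 28) = 1224 / 3780 = 0.32381
Exposure is associated with lower odds of grade retention (OR = 0.32 < 1).

0.32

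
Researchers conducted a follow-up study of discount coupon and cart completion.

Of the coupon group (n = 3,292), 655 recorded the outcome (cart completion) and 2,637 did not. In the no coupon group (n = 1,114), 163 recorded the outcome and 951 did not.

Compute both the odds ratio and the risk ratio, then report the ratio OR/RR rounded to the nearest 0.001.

From the description: a = 655, b = 2637, c = 163, d = 951.
OR = (655·951)/(2637·163) = 622905/429831 = 1.44919
Risk in exposed = 655/3292 = 0.19897; risk in unexposed = 163/1114 = 0.14632; RR = 1.35981
OR/RR = 1.44919 / 1.35981 = 1.06572
The outcome is not rare, so the OR lies further from 1 than the RR.

1.066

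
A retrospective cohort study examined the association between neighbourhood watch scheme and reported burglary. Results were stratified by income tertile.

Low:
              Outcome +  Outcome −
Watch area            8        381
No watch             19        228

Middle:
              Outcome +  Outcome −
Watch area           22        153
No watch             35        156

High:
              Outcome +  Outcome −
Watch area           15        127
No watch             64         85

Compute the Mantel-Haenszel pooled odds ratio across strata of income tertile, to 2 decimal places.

0.31

OR_MH = Σ(aᵢdᵢ/nᵢ) / Σ(bᵢcᵢ/nᵢ), where nᵢ is the stratum total.
Stratum 1 (Low): n = 636; a·d/n = 8·228/636 = 2.8679; b·c/n = 381·19/636 = 11.3821
Stratum 2 (Middle): n = 366; a·d/n = 22·156/366 = 9.3770; b·c/n = 153·35/366 = 14.6311
Stratum 3 (High): n = 291; a·d/n = 15·85/291 = 4.3814; b·c/n = 127·64/291 = 27.9313
OR_MH = (2.8679 + 9.3770 + 4.3814) / (11.3821 + 14.6311 + 27.9313) = 16.6264 / 53.9445 = 0.30821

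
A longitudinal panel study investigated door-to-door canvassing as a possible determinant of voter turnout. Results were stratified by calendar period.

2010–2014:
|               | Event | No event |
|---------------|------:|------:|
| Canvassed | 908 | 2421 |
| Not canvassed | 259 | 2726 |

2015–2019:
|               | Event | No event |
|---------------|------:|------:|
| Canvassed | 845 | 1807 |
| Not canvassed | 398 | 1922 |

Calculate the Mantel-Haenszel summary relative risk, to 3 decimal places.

RR_MH = Σ(aᵢ·n₀ᵢ/nᵢ) / Σ(cᵢ·n₁ᵢ/nᵢ), with n₁ᵢ = aᵢ+bᵢ (exposed), n₀ᵢ = cᵢ+dᵢ (unexposed), nᵢ = n₁ᵢ+n₀ᵢ.
Stratum 1 (2010–2014): n₁ = 3329, n₀ = 2985, n = 6314; a·n₀/n = 908·2985/6314 = 429.2651; c·n₁/n = 259·3329/6314 = 136.5554
Stratum 2 (2015–2019): n₁ = 2652, n₀ = 2320, n = 4972; a·n₀/n = 845·2320/4972 = 394.2880; c·n₁/n = 398·2652/4972 = 212.2880
RR_MH = (429.2651 + 394.2880) / (136.5554 + 212.2880) = 823.5531 / 348.8434 = 2.36081

2.361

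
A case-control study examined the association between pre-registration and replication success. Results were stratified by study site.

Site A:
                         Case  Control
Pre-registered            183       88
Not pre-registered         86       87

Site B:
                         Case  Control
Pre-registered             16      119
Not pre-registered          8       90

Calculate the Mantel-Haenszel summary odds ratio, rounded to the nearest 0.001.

1.989

OR_MH = Σ(aᵢdᵢ/nᵢ) / Σ(bᵢcᵢ/nᵢ), where nᵢ is the stratum total.
Stratum 1 (Site A): n = 444; a·d/n = 183·87/444 = 35.8581; b·c/n = 88·86/444 = 17.0450
Stratum 2 (Site B): n = 233; a·d/n = 16·90/233 = 6.1803; b·c/n = 119·8/233 = 4.0858
OR_MH = (35.8581 + 6.1803) / (17.0450 + 4.0858) = 42.0384 / 21.1309 = 1.98943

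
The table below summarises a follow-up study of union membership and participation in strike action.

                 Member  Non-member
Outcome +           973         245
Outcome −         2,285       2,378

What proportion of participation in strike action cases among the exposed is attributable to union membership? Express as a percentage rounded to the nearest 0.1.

Reading the table with exposure as columns: a = 973 (Member, case), b = 2285 (Member, non-case), c = 245 (Non-member, case), d = 2378.
Risk in exposed = 973/3258 = 0.29865; risk in unexposed = 245/2623 = 0.09340.
RR = 0.29865/0.09340 = 3.19738
AR% = (RR − 1)/RR × 100 = (3.19738 − 1)/3.19738 × 100 = 68.7244%

68.7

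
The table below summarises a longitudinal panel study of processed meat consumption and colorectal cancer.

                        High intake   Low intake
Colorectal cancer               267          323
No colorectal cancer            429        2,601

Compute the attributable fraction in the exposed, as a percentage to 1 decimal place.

71.2

Reading the table with exposure as columns: a = 267 (High intake, case), b = 429 (High intake, non-case), c = 323 (Low intake, case), d = 2601.
Risk in exposed = 267/696 = 0.38362; risk in unexposed = 323/2924 = 0.11047.
RR = 0.38362/0.11047 = 3.47278
AR% = (RR − 1)/RR × 100 = (3.47278 − 1)/3.47278 × 100 = 71.2046%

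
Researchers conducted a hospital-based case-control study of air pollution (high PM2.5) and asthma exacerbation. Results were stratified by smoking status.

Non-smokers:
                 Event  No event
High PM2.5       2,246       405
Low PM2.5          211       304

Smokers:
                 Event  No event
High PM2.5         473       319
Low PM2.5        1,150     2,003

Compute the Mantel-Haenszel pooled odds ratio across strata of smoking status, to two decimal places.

3.80

OR_MH = Σ(aᵢdᵢ/nᵢ) / Σ(bᵢcᵢ/nᵢ), where nᵢ is the stratum total.
Stratum 1 (Non-smokers): n = 3166; a·d/n = 2246·304/3166 = 215.6614; b·c/n = 405·211/3166 = 26.9915
Stratum 2 (Smokers): n = 3945; a·d/n = 473·2003/3945 = 240.1569; b·c/n = 319·1150/3945 = 92.9911
OR_MH = (215.6614 + 240.1569) / (26.9915 + 92.9911) = 455.8183 / 119.9826 = 3.79904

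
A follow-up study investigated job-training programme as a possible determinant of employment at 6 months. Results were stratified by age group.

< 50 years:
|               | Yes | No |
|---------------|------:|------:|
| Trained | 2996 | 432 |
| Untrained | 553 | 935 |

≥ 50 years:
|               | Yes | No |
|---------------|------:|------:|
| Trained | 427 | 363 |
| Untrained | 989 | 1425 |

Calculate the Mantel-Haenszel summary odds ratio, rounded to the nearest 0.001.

OR_MH = Σ(aᵢdᵢ/nᵢ) / Σ(bᵢcᵢ/nᵢ), where nᵢ is the stratum total.
Stratum 1 (< 50 years): n = 4916; a·d/n = 2996·935/4916 = 569.8251; b·c/n = 432·553/4916 = 48.5956
Stratum 2 (≥ 50 years): n = 3204; a·d/n = 427·1425/3204 = 189.9110; b·c/n = 363·989/3204 = 112.0496
OR_MH = (569.8251 + 189.9110) / (48.5956 + 112.0496) = 759.7361 / 160.6452 = 4.72928

4.729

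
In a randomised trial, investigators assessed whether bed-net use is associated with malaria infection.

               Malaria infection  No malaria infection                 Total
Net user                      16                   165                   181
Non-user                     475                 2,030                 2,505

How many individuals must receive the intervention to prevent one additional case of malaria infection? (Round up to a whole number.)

10

Risk in treated group = 16/181 = 0.08840; risk in control = 475/2505 = 0.18962.
Absolute risk reduction = 0.18962 − 0.08840 = 0.10122
NNT = 1 / ARR = 1 / 0.10122 = 9.879 → round up → 10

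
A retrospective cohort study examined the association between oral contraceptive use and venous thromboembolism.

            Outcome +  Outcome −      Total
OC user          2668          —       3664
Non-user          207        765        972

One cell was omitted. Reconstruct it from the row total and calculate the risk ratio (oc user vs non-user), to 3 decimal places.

The missing cell is in the exposed row: 3664 − 2668 = 996.
So a = 2668, b = 996, c = 207, d = 765.
RR = [a/(a+b)] / [c/(c+d)] = (2668/3664) / (207/972) = 0.72817/0.21296 = 3.41921

3.419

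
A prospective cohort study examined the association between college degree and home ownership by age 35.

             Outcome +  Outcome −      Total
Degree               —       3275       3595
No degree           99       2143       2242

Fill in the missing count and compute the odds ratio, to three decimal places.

The missing cell is in the exposed row: 3595 − 3275 = 320.
So a = 320, b = 3275, c = 99, d = 2143.
OR = (a·d)/(b·c) = (320 × 2143) / (3275 × 99) = 685760 / 324225 = 2.11507

2.115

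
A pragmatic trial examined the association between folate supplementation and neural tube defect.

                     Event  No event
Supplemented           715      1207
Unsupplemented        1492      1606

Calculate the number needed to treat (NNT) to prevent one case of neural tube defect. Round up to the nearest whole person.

Risk in treated group = 715/1922 = 0.37201; risk in control = 1492/3098 = 0.48160.
Absolute risk reduction = 0.48160 − 0.37201 = 0.10959
NNT = 1 / ARR = 1 / 0.10959 = 9.125 → round up → 10

10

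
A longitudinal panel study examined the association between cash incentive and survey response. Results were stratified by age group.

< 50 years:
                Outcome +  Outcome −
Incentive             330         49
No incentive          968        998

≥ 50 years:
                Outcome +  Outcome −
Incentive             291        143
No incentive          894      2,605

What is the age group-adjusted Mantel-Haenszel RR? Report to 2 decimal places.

RR_MH = Σ(aᵢ·n₀ᵢ/nᵢ) / Σ(cᵢ·n₁ᵢ/nᵢ), with n₁ᵢ = aᵢ+bᵢ (exposed), n₀ᵢ = cᵢ+dᵢ (unexposed), nᵢ = n₁ᵢ+n₀ᵢ.
Stratum 1 (< 50 years): n₁ = 379, n₀ = 1966, n = 2345; a·n₀/n = 330·1966/2345 = 276.6652; c·n₁/n = 968·379/2345 = 156.4486
Stratum 2 (≥ 50 years): n₁ = 434, n₀ = 3499, n = 3933; a·n₀/n = 291·3499/3933 = 258.8886; c·n₁/n = 894·434/3933 = 98.6514
RR_MH = (276.6652 + 258.8886) / (156.4486 + 98.6514) = 535.5539 / 255.1000 = 2.09939

2.10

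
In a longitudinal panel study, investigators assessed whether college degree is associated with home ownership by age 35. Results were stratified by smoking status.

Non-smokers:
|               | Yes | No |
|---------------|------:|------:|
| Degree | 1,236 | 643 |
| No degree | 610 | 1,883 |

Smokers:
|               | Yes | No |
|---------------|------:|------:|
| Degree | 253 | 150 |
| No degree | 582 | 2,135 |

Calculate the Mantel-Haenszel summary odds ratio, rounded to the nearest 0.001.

5.994

OR_MH = Σ(aᵢdᵢ/nᵢ) / Σ(bᵢcᵢ/nᵢ), where nᵢ is the stratum total.
Stratum 1 (Non-smokers): n = 4372; a·d/n = 1236·1883/4372 = 532.3394; b·c/n = 643·610/4372 = 89.7141
Stratum 2 (Smokers): n = 3120; a·d/n = 253·2135/3120 = 173.1266; b·c/n = 150·582/3120 = 27.9808
OR_MH = (532.3394 + 173.1266) / (89.7141 + 27.9808) = 705.4660 / 117.6949 = 5.99403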